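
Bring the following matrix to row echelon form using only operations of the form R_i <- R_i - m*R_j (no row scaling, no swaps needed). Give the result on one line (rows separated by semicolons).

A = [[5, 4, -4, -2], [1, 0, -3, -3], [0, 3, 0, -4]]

Forward elimination:
R2 <- R2 - (1/5)*R1:  [     0   -4/5  -11/5  -13/5 ]
R3 <- R3 - (-15/4)*R2:  [     0      0  -33/4  -55/4 ]
Row echelon form:
[ 5     4     -4     -2 ]
[ 0  -4/5  -11/5  -13/5 ]
[ 0     0  -33/4  -55/4 ]

REF = [5 4 -4 -2; 0 -4/5 -11/5 -13/5; 0 0 -33/4 -55/4]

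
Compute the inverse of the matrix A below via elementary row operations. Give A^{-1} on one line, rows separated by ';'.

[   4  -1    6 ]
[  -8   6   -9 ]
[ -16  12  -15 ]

Gauss-Jordan on [A | I]:
R1 <- (1/4)*R1:  [    1  -1/4   3/2  |   1/4     0     0 ]
R2 <- R2 - (-8)*R1:  [ 0  4  3  |  2  1  0 ]
R3 <- R3 - (-16)*R1:  [ 0  8  9  |  4  0  1 ]
R2 <- (1/4)*R2:  [   0    1  3/4  |  1/2  1/4    0 ]
R1 <- R1 - (-1/4)*R2:  [     1      0  27/16  |    3/8   1/16      0 ]
R3 <- R3 - (8)*R2:  [  0   0   3  |   0  -2   1 ]
R3 <- (1/3)*R3:  [    0     0     1  |     0  -2/3   1/3 ]
R1 <- R1 - (27/16)*R3:  [     1      0      0  |    3/8  19/16  -9/16 ]
R2 <- R2 - (3/4)*R3:  [    0     1     0  |   1/2   3/4  -1/4 ]
Right block of [I | A^{-1}] is the inverse:
[ 3/8  19/16  -9/16 ]
[ 1/2    3/4   -1/4 ]
[   0   -2/3    1/3 ]

inverse = [3/8 19/16 -9/16; 1/2 3/4 -1/4; 0 -2/3 1/3]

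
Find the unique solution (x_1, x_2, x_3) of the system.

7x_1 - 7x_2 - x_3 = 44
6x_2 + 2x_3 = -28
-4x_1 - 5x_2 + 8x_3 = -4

Forward elimination on [A|b]:
R3 <- R3 - (-4/7)*R1:  [     0     -9   52/7  148/7 ]
R3 <- R3 - (-3/2)*R2:  [      0       0    73/7  -146/7 ]
Row echelon form:
[ 7  -7    -1  |      44 ]
[ 0   6     2  |     -28 ]
[ 0   0  73/7  |  -146/7 ]
Back-substitution:
x_3 = (-146/7) / (73/7) = -2
x_2 = (-28 - (2)*(-2)) / 6 = -4
x_1 = (44 - (-7)*(-4) - (-1)*(-2)) / 7 = 2

(2, -4, -2)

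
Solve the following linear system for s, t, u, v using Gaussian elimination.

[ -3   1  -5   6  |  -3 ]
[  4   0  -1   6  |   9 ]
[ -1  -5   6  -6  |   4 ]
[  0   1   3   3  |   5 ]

Forward elimination on [A|b]:
R2 <- R2 - (-4/3)*R1:  [     0    4/3  -23/3     14      5 ]
R3 <- R3 - (1/3)*R1:  [     0  -16/3   23/3     -8      5 ]
R3 <- R3 - (-4)*R2:  [   0    0  -23   48   25 ]
R4 <- R4 - (3/4)*R2:  [     0      0   35/4  -15/2    5/4 ]
R4 <- R4 - (-35/92)*R3:  [      0       0       0  495/46  495/46 ]
Row echelon form:
[ -3    1     -5       6  |      -3 ]
[  0  4/3  -23/3      14  |       5 ]
[  0    0    -23      48  |      25 ]
[  0    0      0  495/46  |  495/46 ]
Back-substitution:
v = (495/46) / (495/46) = 1
u = (25 - (48)*(1)) / -23 = 1
t = (5 - (-23/3)*(1) - (14)*(1)) / (4/3) = -1
s = (-3 - (1)*(-1) - (-5)*(1) - (6)*(1)) / -3 = 1

(1, -1, 1, 1)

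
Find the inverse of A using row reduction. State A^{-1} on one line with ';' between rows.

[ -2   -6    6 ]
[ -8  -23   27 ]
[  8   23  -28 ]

Gauss-Jordan on [A | I]:
R1 <- (1/-2)*R1:  [    1     3    -3  |  -1/2     0     0 ]
R2 <- R2 - (-8)*R1:  [  0   1   3  |  -4   1   0 ]
R3 <- R3 - (8)*R1:  [  0  -1  -4  |   4   0   1 ]
R1 <- R1 - (3)*R2:  [    1     0   -12  |  23/2    -3     0 ]
R3 <- R3 - (-1)*R2:  [  0   0  -1  |   0   1   1 ]
R3 <- (1/-1)*R3:  [  0   0   1  |   0  -1  -1 ]
R1 <- R1 - (-12)*R3:  [    1     0     0  |  23/2   -15   -12 ]
R2 <- R2 - (3)*R3:  [  0   1   0  |  -4   4   3 ]
Right block of [I | A^{-1}] is the inverse:
[ 23/2  -15  -12 ]
[   -4    4    3 ]
[    0   -1   -1 ]

inverse = [23/2 -15 -12; -4 4 3; 0 -1 -1]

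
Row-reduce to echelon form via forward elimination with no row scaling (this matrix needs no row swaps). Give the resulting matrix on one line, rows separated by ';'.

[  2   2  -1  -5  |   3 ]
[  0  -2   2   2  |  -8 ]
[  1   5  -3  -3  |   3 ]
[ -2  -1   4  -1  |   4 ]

Forward elimination:
R3 <- R3 - (1/2)*R1:  [    0     4  -5/2  -1/2   3/2 ]
R4 <- R4 - (-1)*R1:  [  0   1   3  -6   7 ]
R3 <- R3 - (-2)*R2:  [     0      0    3/2    7/2  -29/2 ]
R4 <- R4 - (-1/2)*R2:  [  0   0   4  -5   3 ]
R4 <- R4 - (8/3)*R3:  [     0      0      0  -43/3  125/3 ]
Row echelon form:
[ 2   2   -1     -5  |      3 ]
[ 0  -2    2      2  |     -8 ]
[ 0   0  3/2    7/2  |  -29/2 ]
[ 0   0    0  -43/3  |  125/3 ]

REF = [2 2 -1 -5 3; 0 -2 2 2 -8; 0 0 3/2 7/2 -29/2; 0 0 0 -43/3 125/3]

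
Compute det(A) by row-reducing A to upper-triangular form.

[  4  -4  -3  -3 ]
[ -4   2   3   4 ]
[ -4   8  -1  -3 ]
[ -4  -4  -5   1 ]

det(A) = 64

Forward elimination:
R2 <- R2 - (-1)*R1:  [  0  -2   0   1 ]
R3 <- R3 - (-1)*R1:  [  0   4  -4  -6 ]
R4 <- R4 - (-1)*R1:  [  0  -8  -8  -2 ]
R3 <- R3 - (-2)*R2:  [  0   0  -4  -4 ]
R4 <- R4 - (4)*R2:  [  0   0  -8  -6 ]
R4 <- R4 - (2)*R3:  [ 0  0  0  2 ]
Upper-triangular form:
[ 4  -4  -3  -3 ]
[ 0  -2   0   1 ]
[ 0   0  -4  -4 ]
[ 0   0   0   2 ]
det(A) = (-1)^0 * (4) * (-2) * (-4) * (2) = 64  (0 row swaps -> sign +1)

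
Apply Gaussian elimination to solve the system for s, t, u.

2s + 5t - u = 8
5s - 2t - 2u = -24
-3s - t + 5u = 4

Forward elimination on [A|b]:
R2 <- R2 - (5/2)*R1:  [     0  -29/2    1/2    -44 ]
R3 <- R3 - (-3/2)*R1:  [    0  13/2   7/2    16 ]
R3 <- R3 - (-13/29)*R2:  [       0        0   108/29  -108/29 ]
Row echelon form:
[ 2      5      -1  |        8 ]
[ 0  -29/2     1/2  |      -44 ]
[ 0      0  108/29  |  -108/29 ]
Back-substitution:
u = (-108/29) / (108/29) = -1
t = (-44 - (1/2)*(-1)) / (-29/2) = 3
s = (8 - (5)*(3) - (-1)*(-1)) / 2 = -4

(-4, 3, -1)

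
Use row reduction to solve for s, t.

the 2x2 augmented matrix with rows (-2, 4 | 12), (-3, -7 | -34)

Forward elimination on [A|b]:
R2 <- R2 - (3/2)*R1:  [   0  -13  -52 ]
Row echelon form:
[ -2    4  |   12 ]
[  0  -13  |  -52 ]
Back-substitution:
t = (-52) / -13 = 4
s = (12 - (4)*(4)) / -2 = 2

(2, 4)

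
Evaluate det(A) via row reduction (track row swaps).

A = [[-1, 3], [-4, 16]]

Forward elimination:
R2 <- R2 - (4)*R1:  [ 0  4 ]
Upper-triangular form:
[ -1  3 ]
[  0  4 ]
det(A) = (-1)^0 * (-1) * (4) = -4  (0 row swaps -> sign +1)

det(A) = -4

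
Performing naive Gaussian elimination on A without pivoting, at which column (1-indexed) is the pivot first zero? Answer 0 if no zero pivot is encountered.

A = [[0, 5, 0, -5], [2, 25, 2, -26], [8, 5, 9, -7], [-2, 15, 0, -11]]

Naive forward elimination:
Pivot entry (1,1) is zero but row 2 has 2 in column 1 -> naive elimination stops; a row interchange (e.g. R1 <-> R2) would be required here.

first zero-pivot column = 1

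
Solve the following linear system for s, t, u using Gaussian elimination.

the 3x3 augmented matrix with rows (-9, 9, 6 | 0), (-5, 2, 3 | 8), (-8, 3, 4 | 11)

Forward elimination on [A|b]:
R2 <- R2 - (5/9)*R1:  [    0    -3  -1/3     8 ]
R3 <- R3 - (8/9)*R1:  [    0    -5  -4/3    11 ]
R3 <- R3 - (5/3)*R2:  [    0     0  -7/9  -7/3 ]
Row echelon form:
[ -9   9     6  |     0 ]
[  0  -3  -1/3  |     8 ]
[  0   0  -7/9  |  -7/3 ]
Back-substitution:
u = (-7/3) / (-7/9) = 3
t = (8 - (-1/3)*(3)) / -3 = -3
s = (0 - (9)*(-3) - (6)*(3)) / -9 = -1

(-1, -3, 3)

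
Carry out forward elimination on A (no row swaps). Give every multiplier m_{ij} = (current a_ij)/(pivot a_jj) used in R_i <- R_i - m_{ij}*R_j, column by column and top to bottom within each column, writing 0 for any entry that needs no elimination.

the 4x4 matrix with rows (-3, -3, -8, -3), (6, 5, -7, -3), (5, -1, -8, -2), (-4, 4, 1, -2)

multipliers: -2, -5/3, 4/3, 6, -8, -517/350

Forward elimination:
R2 <- R2 - (-2)*R1:  [   0   -1  -23   -9 ]
R3 <- R3 - (-5/3)*R1:  [     0     -6  -64/3     -7 ]
R4 <- R4 - (4/3)*R1:  [    0     8  35/3     2 ]
R3 <- R3 - (6)*R2:  [     0      0  350/3     47 ]
R4 <- R4 - (-8)*R2:  [      0       0  -517/3     -70 ]
R4 <- R4 - (-517/350)*R3:  [        0         0         0  -201/350 ]
Multipliers (in order of application): m_{21} = -2, m_{31} = -5/3, m_{41} = 4/3, m_{32} = 6, m_{42} = -8, m_{43} = -517/350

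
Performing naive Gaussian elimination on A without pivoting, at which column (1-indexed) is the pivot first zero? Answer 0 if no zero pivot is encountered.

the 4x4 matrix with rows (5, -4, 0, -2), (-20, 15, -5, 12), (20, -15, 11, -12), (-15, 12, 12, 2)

first zero-pivot column = 0

Naive forward elimination:
R2 <- R2 - (-4)*R1:  [  0  -1  -5   4 ]
R3 <- R3 - (4)*R1:  [  0   1  11  -4 ]
R4 <- R4 - (-3)*R1:  [  0   0  12  -4 ]
R3 <- R3 - (-1)*R2:  [ 0  0  6  0 ]
R4 <- R4 - (2)*R3:  [  0   0   0  -4 ]
All pivots nonzero; naive elimination completes without hitting a zero pivot.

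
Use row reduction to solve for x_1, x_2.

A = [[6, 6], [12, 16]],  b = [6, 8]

(2, -1)

Forward elimination on [A|b]:
R2 <- R2 - (2)*R1:  [  0   4  -4 ]
Row echelon form:
[ 6  6  |   6 ]
[ 0  4  |  -4 ]
Back-substitution:
x_2 = (-4) / 4 = -1
x_1 = (6 - (6)*(-1)) / 6 = 2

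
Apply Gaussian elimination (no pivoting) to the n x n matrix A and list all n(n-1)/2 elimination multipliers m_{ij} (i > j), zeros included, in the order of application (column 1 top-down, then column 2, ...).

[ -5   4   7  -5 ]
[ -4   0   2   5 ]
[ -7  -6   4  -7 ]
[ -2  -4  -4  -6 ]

multipliers: 4/5, 7/5, 2/5, 29/8, 7/4, -2/29

Forward elimination:
R2 <- R2 - (4/5)*R1:  [     0  -16/5  -18/5      9 ]
R3 <- R3 - (7/5)*R1:  [     0  -58/5  -29/5      0 ]
R4 <- R4 - (2/5)*R1:  [     0  -28/5  -34/5     -4 ]
R3 <- R3 - (29/8)*R2:  [      0       0    29/4  -261/8 ]
R4 <- R4 - (7/4)*R2:  [     0      0   -1/2  -79/4 ]
R4 <- R4 - (-2/29)*R3:  [   0    0    0  -22 ]
Multipliers (in order of application): m_{21} = 4/5, m_{31} = 7/5, m_{41} = 2/5, m_{32} = 29/8, m_{42} = 7/4, m_{43} = -2/29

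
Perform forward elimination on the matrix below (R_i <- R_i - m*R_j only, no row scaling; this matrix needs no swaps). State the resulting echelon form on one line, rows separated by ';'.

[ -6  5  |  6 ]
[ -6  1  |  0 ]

Forward elimination:
R2 <- R2 - (1)*R1:  [  0  -4  -6 ]
Row echelon form:
[ -6   5  |   6 ]
[  0  -4  |  -6 ]

REF = [-6 5 6; 0 -4 -6]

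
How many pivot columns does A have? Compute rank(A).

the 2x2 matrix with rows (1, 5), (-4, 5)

Row reduction:
R2 <- R2 - (-4)*R1:  [  0  25 ]
Row echelon form:
[ 1   5 ]
[ 0  25 ]
Nonzero rows / pivot columns: 2

rank(A) = 2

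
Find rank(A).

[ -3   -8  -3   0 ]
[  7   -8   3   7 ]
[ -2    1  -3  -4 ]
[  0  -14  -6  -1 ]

Row reduction:
R2 <- R2 - (-7/3)*R1:  [     0  -80/3     -4      7 ]
R3 <- R3 - (2/3)*R1:  [    0  19/3    -1    -4 ]
R3 <- R3 - (-19/80)*R2:  [       0        0   -39/20  -187/80 ]
R4 <- R4 - (21/40)*R2:  [       0        0   -39/10  -187/40 ]
R4 <- R4 - (2)*R3:  [ 0  0  0  0 ]
Row echelon form:
[ -3     -8      -3        0 ]
[  0  -80/3      -4        7 ]
[  0      0  -39/20  -187/80 ]
[  0      0       0        0 ]
Nonzero rows / pivot columns: 3

rank(A) = 3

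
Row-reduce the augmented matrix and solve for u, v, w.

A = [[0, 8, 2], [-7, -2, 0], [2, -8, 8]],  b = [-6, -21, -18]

Forward elimination on [A|b]:
R1 <-> R2   (pivot in column 1 was zero)
[ -7  -2  0  -21 ]
[  0   8  2   -6 ]
[  2  -8  8  -18 ]
R3 <- R3 - (-2/7)*R1:  [     0  -60/7      8    -24 ]
R3 <- R3 - (-15/14)*R2:  [      0       0    71/7  -213/7 ]
Row echelon form:
[ -7  -2     0  |     -21 ]
[  0   8     2  |      -6 ]
[  0   0  71/7  |  -213/7 ]
Back-substitution:
w = (-213/7) / (71/7) = -3
v = (-6 - (2)*(-3)) / 8 = 0
u = (-21 - (-2)*(0)) / -7 = 3

(3, 0, -3)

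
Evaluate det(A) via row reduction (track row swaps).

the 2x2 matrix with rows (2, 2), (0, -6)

det(A) = -12

Forward elimination:
Upper-triangular form:
[ 2   2 ]
[ 0  -6 ]
det(A) = (-1)^0 * (2) * (-6) = -12  (0 row swaps -> sign +1)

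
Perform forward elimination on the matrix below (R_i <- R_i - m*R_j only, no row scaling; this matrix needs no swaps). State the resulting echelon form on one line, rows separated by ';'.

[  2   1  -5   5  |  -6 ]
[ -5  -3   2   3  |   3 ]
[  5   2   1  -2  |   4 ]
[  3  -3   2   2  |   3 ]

Forward elimination:
R2 <- R2 - (-5/2)*R1:  [     0   -1/2  -21/2   31/2    -12 ]
R3 <- R3 - (5/2)*R1:  [     0   -1/2   27/2  -29/2     19 ]
R4 <- R4 - (3/2)*R1:  [     0   -9/2   19/2  -11/2     12 ]
R3 <- R3 - (1)*R2:  [   0    0   24  -30   31 ]
R4 <- R4 - (9)*R2:  [    0     0   104  -145   120 ]
R4 <- R4 - (13/3)*R3:  [     0      0      0    -15  -43/3 ]
Row echelon form:
[ 2     1     -5     5  |     -6 ]
[ 0  -1/2  -21/2  31/2  |    -12 ]
[ 0     0     24   -30  |     31 ]
[ 0     0      0   -15  |  -43/3 ]

REF = [2 1 -5 5 -6; 0 -1/2 -21/2 31/2 -12; 0 0 24 -30 31; 0 0 0 -15 -43/3]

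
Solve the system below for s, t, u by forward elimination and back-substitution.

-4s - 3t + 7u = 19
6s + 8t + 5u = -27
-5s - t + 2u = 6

Forward elimination on [A|b]:
R2 <- R2 - (-3/2)*R1:  [    0   7/2  31/2   3/2 ]
R3 <- R3 - (5/4)*R1:  [     0   11/4  -27/4  -71/4 ]
R3 <- R3 - (11/14)*R2:  [       0        0  -265/14  -265/14 ]
Row echelon form:
[ -4   -3        7  |       19 ]
[  0  7/2     31/2  |      3/2 ]
[  0    0  -265/14  |  -265/14 ]
Back-substitution:
u = (-265/14) / (-265/14) = 1
t = (3/2 - (31/2)*(1)) / (7/2) = -4
s = (19 - (-3)*(-4) - (7)*(1)) / -4 = 0

(0, -4, 1)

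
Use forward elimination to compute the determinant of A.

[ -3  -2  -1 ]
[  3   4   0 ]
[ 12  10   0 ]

det(A) = 18

Forward elimination:
R2 <- R2 - (-1)*R1:  [  0   2  -1 ]
R3 <- R3 - (-4)*R1:  [  0   2  -4 ]
R3 <- R3 - (1)*R2:  [  0   0  -3 ]
Upper-triangular form:
[ -3  -2  -1 ]
[  0   2  -1 ]
[  0   0  -3 ]
det(A) = (-1)^0 * (-3) * (2) * (-3) = 18  (0 row swaps -> sign +1)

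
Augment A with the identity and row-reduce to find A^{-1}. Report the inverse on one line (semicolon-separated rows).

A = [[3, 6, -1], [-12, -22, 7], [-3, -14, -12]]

Gauss-Jordan on [A | I]:
R1 <- (1/3)*R1:  [    1     2  -1/3  |   1/3     0     0 ]
R2 <- R2 - (-12)*R1:  [ 0  2  3  |  4  1  0 ]
R3 <- R3 - (-3)*R1:  [   0   -8  -13  |    1    0    1 ]
R2 <- (1/2)*R2:  [   0    1  3/2  |    2  1/2    0 ]
R1 <- R1 - (2)*R2:  [     1      0  -10/3  |  -11/3     -1      0 ]
R3 <- R3 - (-8)*R2:  [  0   0  -1  |  17   4   1 ]
R3 <- (1/-1)*R3:  [   0    0    1  |  -17   -4   -1 ]
R1 <- R1 - (-10/3)*R3:  [      1       0       0  |  -181/3   -43/3   -10/3 ]
R2 <- R2 - (3/2)*R3:  [    0     1     0  |  55/2  13/2   3/2 ]
Right block of [I | A^{-1}] is the inverse:
[ -181/3  -43/3  -10/3 ]
[   55/2   13/2    3/2 ]
[    -17     -4     -1 ]

inverse = [-181/3 -43/3 -10/3; 55/2 13/2 3/2; -17 -4 -1]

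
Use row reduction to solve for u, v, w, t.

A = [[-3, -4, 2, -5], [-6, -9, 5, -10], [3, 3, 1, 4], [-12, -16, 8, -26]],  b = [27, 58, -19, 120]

(-1, -3, 1, -2)

Forward elimination on [A|b]:
R2 <- R2 - (2)*R1:  [  0  -1   1   0   4 ]
R3 <- R3 - (-1)*R1:  [  0  -1   3  -1   8 ]
R4 <- R4 - (4)*R1:  [  0   0   0  -6  12 ]
R3 <- R3 - (1)*R2:  [  0   0   2  -1   4 ]
Row echelon form:
[ -3  -4  2  -5  |  27 ]
[  0  -1  1   0  |   4 ]
[  0   0  2  -1  |   4 ]
[  0   0  0  -6  |  12 ]
Back-substitution:
t = (12) / -6 = -2
w = (4 - (-1)*(-2)) / 2 = 1
v = (4 - (1)*(1)) / -1 = -3
u = (27 - (-4)*(-3) - (2)*(1) - (-5)*(-2)) / -3 = -1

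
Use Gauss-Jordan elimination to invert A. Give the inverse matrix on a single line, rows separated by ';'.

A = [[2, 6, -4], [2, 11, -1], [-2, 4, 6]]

inverse = [-7/4 13/10 -19/20; 1/4 -1/10 3/20; -3/4 1/2 -1/4]

Gauss-Jordan on [A | I]:
R1 <- (1/2)*R1:  [   1    3   -2  |  1/2    0    0 ]
R2 <- R2 - (2)*R1:  [  0   5   3  |  -1   1   0 ]
R3 <- R3 - (-2)*R1:  [  0  10   2  |   1   0   1 ]
R2 <- (1/5)*R2:  [    0     1   3/5  |  -1/5   1/5     0 ]
R1 <- R1 - (3)*R2:  [     1      0  -19/5  |  11/10   -3/5      0 ]
R3 <- R3 - (10)*R2:  [  0   0  -4  |   3  -2   1 ]
R3 <- (1/-4)*R3:  [    0     0     1  |  -3/4   1/2  -1/4 ]
R1 <- R1 - (-19/5)*R3:  [      1       0       0  |    -7/4   13/10  -19/20 ]
R2 <- R2 - (3/5)*R3:  [     0      1      0  |    1/4  -1/10   3/20 ]
Right block of [I | A^{-1}] is the inverse:
[ -7/4  13/10  -19/20 ]
[  1/4  -1/10    3/20 ]
[ -3/4    1/2    -1/4 ]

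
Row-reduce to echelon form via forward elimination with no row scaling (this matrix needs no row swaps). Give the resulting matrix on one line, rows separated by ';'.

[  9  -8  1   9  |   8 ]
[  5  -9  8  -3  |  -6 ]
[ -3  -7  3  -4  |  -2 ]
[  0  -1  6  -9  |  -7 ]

Forward elimination:
R2 <- R2 - (5/9)*R1:  [     0  -41/9   67/9     -8  -94/9 ]
R3 <- R3 - (-1/3)*R1:  [     0  -29/3   10/3     -1    2/3 ]
R3 <- R3 - (87/41)*R2:  [       0        0  -511/41   655/41   936/41 ]
R4 <- R4 - (9/41)*R2:  [       0        0   179/41  -297/41  -193/41 ]
R4 <- R4 - (-179/511)*R3:  [        0         0         0  -842/511  1681/511 ]
Row echelon form:
[ 9     -8        1         9  |         8 ]
[ 0  -41/9     67/9        -8  |     -94/9 ]
[ 0      0  -511/41    655/41  |    936/41 ]
[ 0      0        0  -842/511  |  1681/511 ]

REF = [9 -8 1 9 8; 0 -41/9 67/9 -8 -94/9; 0 0 -511/41 655/41 936/41; 0 0 0 -842/511 1681/511]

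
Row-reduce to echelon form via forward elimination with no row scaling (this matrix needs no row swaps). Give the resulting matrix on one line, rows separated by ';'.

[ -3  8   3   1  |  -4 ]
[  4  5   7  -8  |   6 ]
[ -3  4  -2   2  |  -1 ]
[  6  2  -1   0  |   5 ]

Forward elimination:
R2 <- R2 - (-4/3)*R1:  [     0   47/3     11  -20/3    2/3 ]
R3 <- R3 - (1)*R1:  [  0  -4  -5   1   3 ]
R4 <- R4 - (-2)*R1:  [  0  18   5   2  -3 ]
R3 <- R3 - (-12/47)*R2:  [       0        0  -103/47   -33/47   149/47 ]
R4 <- R4 - (54/47)*R2:  [       0        0  -359/47   454/47  -177/47 ]
R4 <- R4 - (359/103)*R3:  [         0          0          0   1247/103  -1526/103 ]
Row echelon form:
[ -3     8        3         1  |         -4 ]
[  0  47/3       11     -20/3  |        2/3 ]
[  0     0  -103/47    -33/47  |     149/47 ]
[  0     0        0  1247/103  |  -1526/103 ]

REF = [-3 8 3 1 -4; 0 47/3 11 -20/3 2/3; 0 0 -103/47 -33/47 149/47; 0 0 0 1247/103 -1526/103]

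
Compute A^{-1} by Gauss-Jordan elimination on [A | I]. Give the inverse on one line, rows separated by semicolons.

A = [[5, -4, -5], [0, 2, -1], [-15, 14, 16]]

Gauss-Jordan on [A | I]:
R1 <- (1/5)*R1:  [    1  -4/5    -1  |   1/5     0     0 ]
R3 <- R3 - (-15)*R1:  [ 0  2  1  |  3  0  1 ]
R2 <- (1/2)*R2:  [    0     1  -1/2  |     0   1/2     0 ]
R1 <- R1 - (-4/5)*R2:  [    1     0  -7/5  |   1/5   2/5     0 ]
R3 <- R3 - (2)*R2:  [  0   0   2  |   3  -1   1 ]
R3 <- (1/2)*R3:  [    0     0     1  |   3/2  -1/2   1/2 ]
R1 <- R1 - (-7/5)*R3:  [     1      0      0  |  23/10  -3/10   7/10 ]
R2 <- R2 - (-1/2)*R3:  [   0    1    0  |  3/4  1/4  1/4 ]
Right block of [I | A^{-1}] is the inverse:
[ 23/10  -3/10  7/10 ]
[   3/4    1/4   1/4 ]
[   3/2   -1/2   1/2 ]

inverse = [23/10 -3/10 7/10; 3/4 1/4 1/4; 3/2 -1/2 1/2]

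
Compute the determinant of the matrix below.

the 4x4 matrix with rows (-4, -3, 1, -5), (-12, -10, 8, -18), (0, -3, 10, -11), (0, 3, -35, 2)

Forward elimination:
R2 <- R2 - (3)*R1:  [  0  -1   5  -3 ]
R3 <- R3 - (3)*R2:  [  0   0  -5  -2 ]
R4 <- R4 - (-3)*R2:  [   0    0  -20   -7 ]
R4 <- R4 - (4)*R3:  [ 0  0  0  1 ]
Upper-triangular form:
[ -4  -3   1  -5 ]
[  0  -1   5  -3 ]
[  0   0  -5  -2 ]
[  0   0   0   1 ]
det(A) = (-1)^0 * (-4) * (-1) * (-5) * (1) = -20  (0 row swaps -> sign +1)

det(A) = -20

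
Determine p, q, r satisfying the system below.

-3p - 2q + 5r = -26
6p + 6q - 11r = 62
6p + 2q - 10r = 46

Forward elimination on [A|b]:
R2 <- R2 - (-2)*R1:  [  0   2  -1  10 ]
R3 <- R3 - (-2)*R1:  [  0  -2   0  -6 ]
R3 <- R3 - (-1)*R2:  [  0   0  -1   4 ]
Row echelon form:
[ -3  -2   5  |  -26 ]
[  0   2  -1  |   10 ]
[  0   0  -1  |    4 ]
Back-substitution:
r = (4) / -1 = -4
q = (10 - (-1)*(-4)) / 2 = 3
p = (-26 - (-2)*(3) - (5)*(-4)) / -3 = 0

(0, 3, -4)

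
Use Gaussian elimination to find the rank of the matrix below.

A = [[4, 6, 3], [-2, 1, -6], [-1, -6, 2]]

rank(A) = 3

Row reduction:
R2 <- R2 - (-1/2)*R1:  [    0     4  -9/2 ]
R3 <- R3 - (-1/4)*R1:  [    0  -9/2  11/4 ]
R3 <- R3 - (-9/8)*R2:  [      0       0  -37/16 ]
Row echelon form:
[ 4  6       3 ]
[ 0  4    -9/2 ]
[ 0  0  -37/16 ]
Nonzero rows / pivot columns: 3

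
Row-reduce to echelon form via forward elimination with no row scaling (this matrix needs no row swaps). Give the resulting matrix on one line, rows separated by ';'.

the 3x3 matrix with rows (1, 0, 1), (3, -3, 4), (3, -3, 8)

REF = [1 0 1; 0 -3 1; 0 0 4]

Forward elimination:
R2 <- R2 - (3)*R1:  [  0  -3   1 ]
R3 <- R3 - (3)*R1:  [  0  -3   5 ]
R3 <- R3 - (1)*R2:  [ 0  0  4 ]
Row echelon form:
[ 1   0  1 ]
[ 0  -3  1 ]
[ 0   0  4 ]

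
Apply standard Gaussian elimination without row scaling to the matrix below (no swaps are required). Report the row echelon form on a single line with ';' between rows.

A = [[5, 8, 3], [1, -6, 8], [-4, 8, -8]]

REF = [5 8 3; 0 -38/5 37/5; 0 0 160/19]

Forward elimination:
R2 <- R2 - (1/5)*R1:  [     0  -38/5   37/5 ]
R3 <- R3 - (-4/5)*R1:  [     0   72/5  -28/5 ]
R3 <- R3 - (-36/19)*R2:  [      0       0  160/19 ]
Row echelon form:
[ 5      8       3 ]
[ 0  -38/5    37/5 ]
[ 0      0  160/19 ]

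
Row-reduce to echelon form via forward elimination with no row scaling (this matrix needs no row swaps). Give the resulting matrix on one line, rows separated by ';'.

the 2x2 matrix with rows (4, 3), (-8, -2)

REF = [4 3; 0 4]

Forward elimination:
R2 <- R2 - (-2)*R1:  [ 0  4 ]
Row echelon form:
[ 4  3 ]
[ 0  4 ]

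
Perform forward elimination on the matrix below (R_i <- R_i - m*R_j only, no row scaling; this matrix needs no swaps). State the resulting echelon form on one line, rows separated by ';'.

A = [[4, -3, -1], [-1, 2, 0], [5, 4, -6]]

REF = [4 -3 -1; 0 5/4 -1/4; 0 0 -16/5]

Forward elimination:
R2 <- R2 - (-1/4)*R1:  [    0   5/4  -1/4 ]
R3 <- R3 - (5/4)*R1:  [     0   31/4  -19/4 ]
R3 <- R3 - (31/5)*R2:  [     0      0  -16/5 ]
Row echelon form:
[ 4   -3     -1 ]
[ 0  5/4   -1/4 ]
[ 0    0  -16/5 ]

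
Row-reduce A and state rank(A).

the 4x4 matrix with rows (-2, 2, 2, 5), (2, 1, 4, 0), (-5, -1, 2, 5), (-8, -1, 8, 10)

Row reduction:
R2 <- R2 - (-1)*R1:  [ 0  3  6  5 ]
R3 <- R3 - (5/2)*R1:  [     0     -6     -3  -15/2 ]
R4 <- R4 - (4)*R1:  [   0   -9    0  -10 ]
R3 <- R3 - (-2)*R2:  [   0    0    9  5/2 ]
R4 <- R4 - (-3)*R2:  [  0   0  18   5 ]
R4 <- R4 - (2)*R3:  [ 0  0  0  0 ]
Row echelon form:
[ -2  2  2    5 ]
[  0  3  6    5 ]
[  0  0  9  5/2 ]
[  0  0  0    0 ]
Nonzero rows / pivot columns: 3

rank(A) = 3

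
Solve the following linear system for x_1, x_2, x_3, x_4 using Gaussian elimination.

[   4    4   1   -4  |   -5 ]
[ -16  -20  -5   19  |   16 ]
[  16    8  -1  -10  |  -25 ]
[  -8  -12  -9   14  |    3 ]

(-3, -1, -1, -3)

Forward elimination on [A|b]:
R2 <- R2 - (-4)*R1:  [  0  -4  -1   3  -4 ]
R3 <- R3 - (4)*R1:  [  0  -8  -5   6  -5 ]
R4 <- R4 - (-2)*R1:  [  0  -4  -7   6  -7 ]
R3 <- R3 - (2)*R2:  [  0   0  -3   0   3 ]
R4 <- R4 - (1)*R2:  [  0   0  -6   3  -3 ]
R4 <- R4 - (2)*R3:  [  0   0   0   3  -9 ]
Row echelon form:
[ 4   4   1  -4  |  -5 ]
[ 0  -4  -1   3  |  -4 ]
[ 0   0  -3   0  |   3 ]
[ 0   0   0   3  |  -9 ]
Back-substitution:
x_4 = (-9) / 3 = -3
x_3 = (3) / -3 = -1
x_2 = (-4 - (-1)*(-1) - (3)*(-3)) / -4 = -1
x_1 = (-5 - (4)*(-1) - (1)*(-1) - (-4)*(-3)) / 4 = -3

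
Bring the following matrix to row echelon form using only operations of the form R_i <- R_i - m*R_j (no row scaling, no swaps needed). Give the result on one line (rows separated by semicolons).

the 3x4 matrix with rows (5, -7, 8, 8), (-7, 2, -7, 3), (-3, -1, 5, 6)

REF = [5 -7 8 8; 0 -39/5 21/5 71/5; 0 0 7 4/3]

Forward elimination:
R2 <- R2 - (-7/5)*R1:  [     0  -39/5   21/5   71/5 ]
R3 <- R3 - (-3/5)*R1:  [     0  -26/5   49/5   54/5 ]
R3 <- R3 - (2/3)*R2:  [   0    0    7  4/3 ]
Row echelon form:
[ 5     -7     8     8 ]
[ 0  -39/5  21/5  71/5 ]
[ 0      0     7   4/3 ]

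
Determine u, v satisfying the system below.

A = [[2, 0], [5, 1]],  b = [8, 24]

(4, 4)

Forward elimination on [A|b]:
R2 <- R2 - (5/2)*R1:  [ 0  1  4 ]
Row echelon form:
[ 2  0  |  8 ]
[ 0  1  |  4 ]
Back-substitution:
v = (4) / 1 = 4
u = (8) / 2 = 4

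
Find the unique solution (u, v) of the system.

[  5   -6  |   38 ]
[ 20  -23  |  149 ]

Forward elimination on [A|b]:
R2 <- R2 - (4)*R1:  [  0   1  -3 ]
Row echelon form:
[ 5  -6  |  38 ]
[ 0   1  |  -3 ]
Back-substitution:
v = (-3) / 1 = -3
u = (38 - (-6)*(-3)) / 5 = 4

(4, -3)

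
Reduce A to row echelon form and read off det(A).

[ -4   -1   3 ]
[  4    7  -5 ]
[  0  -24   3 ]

det(A) = 120

Forward elimination:
R2 <- R2 - (-1)*R1:  [  0   6  -2 ]
R3 <- R3 - (-4)*R2:  [  0   0  -5 ]
Upper-triangular form:
[ -4  -1   3 ]
[  0   6  -2 ]
[  0   0  -5 ]
det(A) = (-1)^0 * (-4) * (6) * (-5) = 120  (0 row swaps -> sign +1)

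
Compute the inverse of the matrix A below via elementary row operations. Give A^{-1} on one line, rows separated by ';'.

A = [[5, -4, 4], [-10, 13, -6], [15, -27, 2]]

inverse = [34/25 1 7/25; 7/10 1/2 1/10; -3/4 -3/4 -1/4]

Gauss-Jordan on [A | I]:
R1 <- (1/5)*R1:  [    1  -4/5   4/5  |   1/5     0     0 ]
R2 <- R2 - (-10)*R1:  [ 0  5  2  |  2  1  0 ]
R3 <- R3 - (15)*R1:  [   0  -15  -10  |   -3    0    1 ]
R2 <- (1/5)*R2:  [   0    1  2/5  |  2/5  1/5    0 ]
R1 <- R1 - (-4/5)*R2:  [     1      0  28/25  |  13/25   4/25      0 ]
R3 <- R3 - (-15)*R2:  [  0   0  -4  |   3   3   1 ]
R3 <- (1/-4)*R3:  [    0     0     1  |  -3/4  -3/4  -1/4 ]
R1 <- R1 - (28/25)*R3:  [     1      0      0  |  34/25      1   7/25 ]
R2 <- R2 - (2/5)*R3:  [    0     1     0  |  7/10   1/2  1/10 ]
Right block of [I | A^{-1}] is the inverse:
[ 34/25     1  7/25 ]
[  7/10   1/2  1/10 ]
[  -3/4  -3/4  -1/4 ]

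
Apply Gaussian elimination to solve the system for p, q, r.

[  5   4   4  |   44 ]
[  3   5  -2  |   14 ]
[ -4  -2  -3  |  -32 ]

(4, 2, 4)

Forward elimination on [A|b]:
R2 <- R2 - (3/5)*R1:  [     0   13/5  -22/5  -62/5 ]
R3 <- R3 - (-4/5)*R1:  [    0   6/5   1/5  16/5 ]
R3 <- R3 - (6/13)*R2:  [      0       0   29/13  116/13 ]
Row echelon form:
[ 5     4      4  |      44 ]
[ 0  13/5  -22/5  |   -62/5 ]
[ 0     0  29/13  |  116/13 ]
Back-substitution:
r = (116/13) / (29/13) = 4
q = (-62/5 - (-22/5)*(4)) / (13/5) = 2
p = (44 - (4)*(2) - (4)*(4)) / 5 = 4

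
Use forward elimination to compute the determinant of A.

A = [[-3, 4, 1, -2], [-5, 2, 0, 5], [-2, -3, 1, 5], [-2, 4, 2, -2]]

Forward elimination:
R2 <- R2 - (5/3)*R1:  [     0  -14/3   -5/3   25/3 ]
R3 <- R3 - (2/3)*R1:  [     0  -17/3    1/3   19/3 ]
R4 <- R4 - (2/3)*R1:  [    0   4/3   4/3  -2/3 ]
R3 <- R3 - (17/14)*R2:  [      0       0   33/14  -53/14 ]
R4 <- R4 - (-2/7)*R2:  [    0     0   6/7  12/7 ]
R4 <- R4 - (4/11)*R3:  [     0      0      0  34/11 ]
Upper-triangular form:
[ -3      4      1      -2 ]
[  0  -14/3   -5/3    25/3 ]
[  0      0  33/14  -53/14 ]
[  0      0      0   34/11 ]
det(A) = (-1)^0 * (-3) * (-14/3) * (33/14) * (34/11) = 102  (0 row swaps -> sign +1)

det(A) = 102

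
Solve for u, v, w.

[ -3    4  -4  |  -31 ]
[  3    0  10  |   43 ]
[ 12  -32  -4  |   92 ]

Forward elimination on [A|b]:
R2 <- R2 - (-1)*R1:  [  0   4   6  12 ]
R3 <- R3 - (-4)*R1:  [   0  -16  -20  -32 ]
R3 <- R3 - (-4)*R2:  [  0   0   4  16 ]
Row echelon form:
[ -3  4  -4  |  -31 ]
[  0  4   6  |   12 ]
[  0  0   4  |   16 ]
Back-substitution:
w = (16) / 4 = 4
v = (12 - (6)*(4)) / 4 = -3
u = (-31 - (4)*(-3) - (-4)*(4)) / -3 = 1

(1, -3, 4)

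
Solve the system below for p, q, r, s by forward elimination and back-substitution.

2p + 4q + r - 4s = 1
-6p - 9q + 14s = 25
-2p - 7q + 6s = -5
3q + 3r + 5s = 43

(0, 5, 1, 5)

Forward elimination on [A|b]:
R2 <- R2 - (-3)*R1:  [  0   3   3   2  28 ]
R3 <- R3 - (-1)*R1:  [  0  -3   1   2  -4 ]
R3 <- R3 - (-1)*R2:  [  0   0   4   4  24 ]
R4 <- R4 - (1)*R2:  [  0   0   0   3  15 ]
Row echelon form:
[ 2  4  1  -4  |   1 ]
[ 0  3  3   2  |  28 ]
[ 0  0  4   4  |  24 ]
[ 0  0  0   3  |  15 ]
Back-substitution:
s = (15) / 3 = 5
r = (24 - (4)*(5)) / 4 = 1
q = (28 - (3)*(1) - (2)*(5)) / 3 = 5
p = (1 - (4)*(5) - (1)*(1) - (-4)*(5)) / 2 = 0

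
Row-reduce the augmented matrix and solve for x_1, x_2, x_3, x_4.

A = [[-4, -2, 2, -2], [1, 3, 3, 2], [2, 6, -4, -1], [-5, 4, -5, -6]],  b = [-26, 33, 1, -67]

Forward elimination on [A|b]:
R2 <- R2 - (-1/4)*R1:  [    0   5/2   7/2   3/2  53/2 ]
R3 <- R3 - (-1/2)*R1:  [   0    5   -3   -2  -12 ]
R4 <- R4 - (5/4)*R1:  [     0   13/2  -15/2   -7/2  -69/2 ]
R3 <- R3 - (2)*R2:  [   0    0  -10   -5  -65 ]
R4 <- R4 - (13/5)*R2:  [      0       0   -83/5   -37/5  -517/5 ]
R4 <- R4 - (83/50)*R3:  [    0     0     0  9/10   9/2 ]
Row echelon form:
[ -4   -2    2    -2  |   -26 ]
[  0  5/2  7/2   3/2  |  53/2 ]
[  0    0  -10    -5  |   -65 ]
[  0    0    0  9/10  |   9/2 ]
Back-substitution:
x_4 = (9/2) / (9/10) = 5
x_3 = (-65 - (-5)*(5)) / -10 = 4
x_2 = (53/2 - (7/2)*(4) - (3/2)*(5)) / (5/2) = 2
x_1 = (-26 - (-2)*(2) - (2)*(4) - (-2)*(5)) / -4 = 5

(5, 2, 4, 5)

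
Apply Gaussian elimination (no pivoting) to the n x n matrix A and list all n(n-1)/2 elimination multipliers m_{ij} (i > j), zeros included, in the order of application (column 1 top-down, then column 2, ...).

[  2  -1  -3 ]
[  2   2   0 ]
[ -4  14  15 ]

Forward elimination:
R2 <- R2 - (1)*R1:  [ 0  3  3 ]
R3 <- R3 - (-2)*R1:  [  0  12   9 ]
R3 <- R3 - (4)*R2:  [  0   0  -3 ]
Multipliers (in order of application): m_{21} = 1, m_{31} = -2, m_{32} = 4

multipliers: 1, -2, 4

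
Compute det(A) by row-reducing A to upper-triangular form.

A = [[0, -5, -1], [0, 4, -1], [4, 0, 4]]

det(A) = 36

Forward elimination:
R1 <-> R3   (pivot in column 1 was zero)
[ 4   0   4 ]
[ 0   4  -1 ]
[ 0  -5  -1 ]
R3 <- R3 - (-5/4)*R2:  [    0     0  -9/4 ]
Upper-triangular form:
[ 4  0     4 ]
[ 0  4    -1 ]
[ 0  0  -9/4 ]
det(A) = (-1)^1 * (4) * (4) * (-9/4) = 36  (1 row swap -> sign -1)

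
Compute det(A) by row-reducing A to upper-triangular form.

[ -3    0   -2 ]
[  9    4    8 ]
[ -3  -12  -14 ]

det(A) = 72

Forward elimination:
R2 <- R2 - (-3)*R1:  [ 0  4  2 ]
R3 <- R3 - (1)*R1:  [   0  -12  -12 ]
R3 <- R3 - (-3)*R2:  [  0   0  -6 ]
Upper-triangular form:
[ -3  0  -2 ]
[  0  4   2 ]
[  0  0  -6 ]
det(A) = (-1)^0 * (-3) * (4) * (-6) = 72  (0 row swaps -> sign +1)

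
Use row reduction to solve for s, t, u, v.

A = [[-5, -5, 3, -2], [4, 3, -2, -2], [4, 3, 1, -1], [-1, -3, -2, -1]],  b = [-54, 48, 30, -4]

(5, 4, -5, -3)

Forward elimination on [A|b]:
R2 <- R2 - (-4/5)*R1:  [     0     -1    2/5  -18/5   24/5 ]
R3 <- R3 - (-4/5)*R1:  [     0     -1   17/5  -13/5  -66/5 ]
R4 <- R4 - (1/5)*R1:  [     0     -2  -13/5   -3/5   34/5 ]
R3 <- R3 - (1)*R2:  [   0    0    3    1  -18 ]
R4 <- R4 - (2)*R2:  [     0      0  -17/5   33/5  -14/5 ]
R4 <- R4 - (-17/15)*R3:  [      0       0       0  116/15  -116/5 ]
Row echelon form:
[ -5  -5    3      -2  |     -54 ]
[  0  -1  2/5   -18/5  |    24/5 ]
[  0   0    3       1  |     -18 ]
[  0   0    0  116/15  |  -116/5 ]
Back-substitution:
v = (-116/5) / (116/15) = -3
u = (-18 - (1)*(-3)) / 3 = -5
t = (24/5 - (2/5)*(-5) - (-18/5)*(-3)) / -1 = 4
s = (-54 - (-5)*(4) - (3)*(-5) - (-2)*(-3)) / -5 = 5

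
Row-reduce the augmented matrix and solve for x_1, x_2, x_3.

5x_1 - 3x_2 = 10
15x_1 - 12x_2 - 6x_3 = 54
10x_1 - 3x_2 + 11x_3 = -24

(2, 0, -4)

Forward elimination on [A|b]:
R2 <- R2 - (3)*R1:  [  0  -3  -6  24 ]
R3 <- R3 - (2)*R1:  [   0    3   11  -44 ]
R3 <- R3 - (-1)*R2:  [   0    0    5  -20 ]
Row echelon form:
[ 5  -3   0  |   10 ]
[ 0  -3  -6  |   24 ]
[ 0   0   5  |  -20 ]
Back-substitution:
x_3 = (-20) / 5 = -4
x_2 = (24 - (-6)*(-4)) / -3 = 0
x_1 = (10 - (-3)*(0)) / 5 = 2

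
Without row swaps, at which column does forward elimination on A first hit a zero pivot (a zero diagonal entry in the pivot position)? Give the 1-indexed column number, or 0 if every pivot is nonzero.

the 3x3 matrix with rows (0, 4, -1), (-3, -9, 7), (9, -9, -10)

Naive forward elimination:
Pivot entry (1,1) is zero but row 2 has -3 in column 1 -> naive elimination stops; a row interchange (e.g. R1 <-> R2) would be required here.

first zero-pivot column = 1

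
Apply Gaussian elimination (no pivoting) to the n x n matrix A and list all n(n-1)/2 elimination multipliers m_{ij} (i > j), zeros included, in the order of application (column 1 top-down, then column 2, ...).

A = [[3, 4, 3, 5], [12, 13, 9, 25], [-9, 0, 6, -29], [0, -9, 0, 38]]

multipliers: 4, -3, 0, -4, 3, 3

Forward elimination:
R2 <- R2 - (4)*R1:  [  0  -3  -3   5 ]
R3 <- R3 - (-3)*R1:  [   0   12   15  -14 ]
R4: entry in column 1 is already 0 -> m_{41} = 0 (no row operation needed)
R3 <- R3 - (-4)*R2:  [ 0  0  3  6 ]
R4 <- R4 - (3)*R2:  [  0   0   9  23 ]
R4 <- R4 - (3)*R3:  [ 0  0  0  5 ]
Multipliers (in order of application): m_{21} = 4, m_{31} = -3, m_{41} = 0, m_{32} = -4, m_{42} = 3, m_{43} = 3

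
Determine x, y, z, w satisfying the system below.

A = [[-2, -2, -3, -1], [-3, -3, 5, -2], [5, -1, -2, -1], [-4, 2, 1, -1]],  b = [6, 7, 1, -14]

Forward elimination on [A|b]:
R2 <- R2 - (3/2)*R1:  [    0     0  19/2  -1/2    -2 ]
R3 <- R3 - (-5/2)*R1:  [     0     -6  -19/2   -7/2     16 ]
R4 <- R4 - (2)*R1:  [   0    6    7    1  -26 ]
R2 <-> R3   (pivot in column 2 was zero)
[ -2  -2     -3    -1    6 ]
[  0  -6  -19/2  -7/2   16 ]
[  0   0   19/2  -1/2   -2 ]
[  0   6      7     1  -26 ]
R4 <- R4 - (-1)*R2:  [    0     0  -5/2  -5/2   -10 ]
R4 <- R4 - (-5/19)*R3:  [       0        0        0   -50/19  -200/19 ]
Row echelon form:
[ -2  -2     -3      -1  |        6 ]
[  0  -6  -19/2    -7/2  |       16 ]
[  0   0   19/2    -1/2  |       -2 ]
[  0   0      0  -50/19  |  -200/19 ]
Back-substitution:
w = (-200/19) / (-50/19) = 4
z = (-2 - (-1/2)*(4)) / (19/2) = 0
y = (16 - (-19/2)*(0) - (-7/2)*(4)) / -6 = -5
x = (6 - (-2)*(-5) - (-3)*(0) - (-1)*(4)) / -2 = 0

(0, -5, 0, 4)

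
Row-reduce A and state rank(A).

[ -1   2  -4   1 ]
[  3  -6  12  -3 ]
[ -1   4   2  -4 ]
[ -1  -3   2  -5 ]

rank(A) = 3

Row reduction:
R2 <- R2 - (-3)*R1:  [ 0  0  0  0 ]
R3 <- R3 - (1)*R1:  [  0   2   6  -5 ]
R4 <- R4 - (1)*R1:  [  0  -5   6  -6 ]
R2 <-> R3   (pivot in column 2 was zero)
[ -1   2  -4   1 ]
[  0   2   6  -5 ]
[  0   0   0   0 ]
[  0  -5   6  -6 ]
R4 <- R4 - (-5/2)*R2:  [     0      0     21  -37/2 ]
R3 <-> R4   (pivot in column 3 was zero)
[ -1  2  -4      1 ]
[  0  2   6     -5 ]
[  0  0  21  -37/2 ]
[  0  0   0      0 ]
Row echelon form:
[ -1  2  -4      1 ]
[  0  2   6     -5 ]
[  0  0  21  -37/2 ]
[  0  0   0      0 ]
Nonzero rows / pivot columns: 3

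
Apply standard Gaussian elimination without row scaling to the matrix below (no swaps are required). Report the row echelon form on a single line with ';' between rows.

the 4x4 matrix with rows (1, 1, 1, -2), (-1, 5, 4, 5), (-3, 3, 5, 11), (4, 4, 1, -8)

REF = [1 1 1 -2; 0 6 5 3; 0 0 3 2; 0 0 0 2]

Forward elimination:
R2 <- R2 - (-1)*R1:  [ 0  6  5  3 ]
R3 <- R3 - (-3)*R1:  [ 0  6  8  5 ]
R4 <- R4 - (4)*R1:  [  0   0  -3   0 ]
R3 <- R3 - (1)*R2:  [ 0  0  3  2 ]
R4 <- R4 - (-1)*R3:  [ 0  0  0  2 ]
Row echelon form:
[ 1  1  1  -2 ]
[ 0  6  5   3 ]
[ 0  0  3   2 ]
[ 0  0  0   2 ]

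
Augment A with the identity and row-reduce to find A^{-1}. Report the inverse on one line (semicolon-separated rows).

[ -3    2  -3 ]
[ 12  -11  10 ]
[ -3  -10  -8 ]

Gauss-Jordan on [A | I]:
R1 <- (1/-3)*R1:  [    1  -2/3     1  |  -1/3     0     0 ]
R2 <- R2 - (12)*R1:  [  0  -3  -2  |   4   1   0 ]
R3 <- R3 - (-3)*R1:  [   0  -12   -5  |   -1    0    1 ]
R2 <- (1/-3)*R2:  [    0     1   2/3  |  -4/3  -1/3     0 ]
R1 <- R1 - (-2/3)*R2:  [     1      0   13/9  |  -11/9   -2/9      0 ]
R3 <- R3 - (-12)*R2:  [   0    0    3  |  -17   -4    1 ]
R3 <- (1/3)*R3:  [     0      0      1  |  -17/3   -4/3    1/3 ]
R1 <- R1 - (13/9)*R3:  [      1       0       0  |  188/27   46/27  -13/27 ]
R2 <- R2 - (2/3)*R3:  [    0     1     0  |  22/9   5/9  -2/9 ]
Right block of [I | A^{-1}] is the inverse:
[ 188/27  46/27  -13/27 ]
[   22/9    5/9    -2/9 ]
[  -17/3   -4/3     1/3 ]

inverse = [188/27 46/27 -13/27; 22/9 5/9 -2/9; -17/3 -4/3 1/3]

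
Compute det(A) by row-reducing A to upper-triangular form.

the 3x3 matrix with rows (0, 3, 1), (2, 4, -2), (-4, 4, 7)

det(A) = 6

Forward elimination:
R1 <-> R2   (pivot in column 1 was zero)
[  2  4  -2 ]
[  0  3   1 ]
[ -4  4   7 ]
R3 <- R3 - (-2)*R1:  [  0  12   3 ]
R3 <- R3 - (4)*R2:  [  0   0  -1 ]
Upper-triangular form:
[ 2  4  -2 ]
[ 0  3   1 ]
[ 0  0  -1 ]
det(A) = (-1)^1 * (2) * (3) * (-1) = 6  (1 row swap -> sign -1)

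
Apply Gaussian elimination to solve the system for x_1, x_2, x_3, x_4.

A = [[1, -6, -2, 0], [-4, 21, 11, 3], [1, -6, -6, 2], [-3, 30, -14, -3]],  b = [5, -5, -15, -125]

Forward elimination on [A|b]:
R2 <- R2 - (-4)*R1:  [  0  -3   3   3  15 ]
R3 <- R3 - (1)*R1:  [   0    0   -4    2  -20 ]
R4 <- R4 - (-3)*R1:  [    0    12   -20    -3  -110 ]
R4 <- R4 - (-4)*R2:  [   0    0   -8    9  -50 ]
R4 <- R4 - (2)*R3:  [   0    0    0    5  -10 ]
Row echelon form:
[ 1  -6  -2  0  |    5 ]
[ 0  -3   3  3  |   15 ]
[ 0   0  -4  2  |  -20 ]
[ 0   0   0  5  |  -10 ]
Back-substitution:
x_4 = (-10) / 5 = -2
x_3 = (-20 - (2)*(-2)) / -4 = 4
x_2 = (15 - (3)*(4) - (3)*(-2)) / -3 = -3
x_1 = (5 - (-6)*(-3) - (-2)*(4)) / 1 = -5

(-5, -3, 4, -2)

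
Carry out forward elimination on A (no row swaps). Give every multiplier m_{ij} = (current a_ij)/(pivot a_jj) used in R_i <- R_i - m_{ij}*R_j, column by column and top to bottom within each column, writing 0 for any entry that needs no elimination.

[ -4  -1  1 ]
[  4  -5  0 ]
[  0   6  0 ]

Forward elimination:
R2 <- R2 - (-1)*R1:  [  0  -6   1 ]
R3: entry in column 1 is already 0 -> m_{31} = 0 (no row operation needed)
R3 <- R3 - (-1)*R2:  [ 0  0  1 ]
Multipliers (in order of application): m_{21} = -1, m_{31} = 0, m_{32} = -1

multipliers: -1, 0, -1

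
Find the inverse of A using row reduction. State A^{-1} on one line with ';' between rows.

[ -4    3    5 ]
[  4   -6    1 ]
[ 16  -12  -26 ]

inverse = [-7/3 -1/4 -11/24; -5/3 -1/3 -1/3; -2/3 0 -1/6]

Gauss-Jordan on [A | I]:
R1 <- (1/-4)*R1:  [    1  -3/4  -5/4  |  -1/4     0     0 ]
R2 <- R2 - (4)*R1:  [  0  -3   6  |   1   1   0 ]
R3 <- R3 - (16)*R1:  [  0   0  -6  |   4   0   1 ]
R2 <- (1/-3)*R2:  [    0     1    -2  |  -1/3  -1/3     0 ]
R1 <- R1 - (-3/4)*R2:  [     1      0  -11/4  |   -1/2   -1/4      0 ]
R3 <- (1/-6)*R3:  [    0     0     1  |  -2/3     0  -1/6 ]
R1 <- R1 - (-11/4)*R3:  [      1       0       0  |    -7/3    -1/4  -11/24 ]
R2 <- R2 - (-2)*R3:  [    0     1     0  |  -5/3  -1/3  -1/3 ]
Right block of [I | A^{-1}] is the inverse:
[ -7/3  -1/4  -11/24 ]
[ -5/3  -1/3    -1/3 ]
[ -2/3     0    -1/6 ]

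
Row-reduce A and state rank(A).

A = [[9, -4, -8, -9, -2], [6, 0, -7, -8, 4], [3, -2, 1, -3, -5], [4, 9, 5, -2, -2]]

rank(A) = 4

Row reduction:
R2 <- R2 - (2/3)*R1:  [    0   8/3  -5/3    -2  16/3 ]
R3 <- R3 - (1/3)*R1:  [     0   -2/3   11/3      0  -13/3 ]
R4 <- R4 - (4/9)*R1:  [     0   97/9   77/9      2  -10/9 ]
R3 <- R3 - (-1/4)*R2:  [    0     0  13/4  -1/2    -3 ]
R4 <- R4 - (97/24)*R2:  [      0       0  367/24  121/12   -68/3 ]
R4 <- R4 - (367/78)*R3:  [       0        0        0   485/39  -667/78 ]
Row echelon form:
[ 9   -4    -8      -9       -2 ]
[ 0  8/3  -5/3      -2     16/3 ]
[ 0    0  13/4    -1/2       -3 ]
[ 0    0     0  485/39  -667/78 ]
Nonzero rows / pivot columns: 4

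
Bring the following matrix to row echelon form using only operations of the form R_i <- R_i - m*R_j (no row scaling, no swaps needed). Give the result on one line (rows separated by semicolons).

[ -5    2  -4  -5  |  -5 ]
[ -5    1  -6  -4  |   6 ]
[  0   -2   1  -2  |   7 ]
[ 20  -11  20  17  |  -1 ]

Forward elimination:
R2 <- R2 - (1)*R1:  [  0  -1  -2   1  11 ]
R4 <- R4 - (-4)*R1:  [   0   -3    4   -3  -21 ]
R3 <- R3 - (2)*R2:  [   0    0    5   -4  -15 ]
R4 <- R4 - (3)*R2:  [   0    0   10   -6  -54 ]
R4 <- R4 - (2)*R3:  [   0    0    0    2  -24 ]
Row echelon form:
[ -5   2  -4  -5  |   -5 ]
[  0  -1  -2   1  |   11 ]
[  0   0   5  -4  |  -15 ]
[  0   0   0   2  |  -24 ]

REF = [-5 2 -4 -5 -5; 0 -1 -2 1 11; 0 0 5 -4 -15; 0 0 0 2 -24]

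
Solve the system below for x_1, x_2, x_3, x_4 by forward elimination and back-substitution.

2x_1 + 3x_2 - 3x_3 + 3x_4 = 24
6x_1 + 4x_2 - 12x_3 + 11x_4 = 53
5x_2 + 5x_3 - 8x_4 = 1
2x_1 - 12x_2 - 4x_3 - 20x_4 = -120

(0, 5, 0, 3)

Forward elimination on [A|b]:
R2 <- R2 - (3)*R1:  [   0   -5   -3    2  -19 ]
R4 <- R4 - (1)*R1:  [    0   -15    -1   -23  -144 ]
R3 <- R3 - (-1)*R2:  [   0    0    2   -6  -18 ]
R4 <- R4 - (3)*R2:  [   0    0    8  -29  -87 ]
R4 <- R4 - (4)*R3:  [   0    0    0   -5  -15 ]
Row echelon form:
[ 2   3  -3   3  |   24 ]
[ 0  -5  -3   2  |  -19 ]
[ 0   0   2  -6  |  -18 ]
[ 0   0   0  -5  |  -15 ]
Back-substitution:
x_4 = (-15) / -5 = 3
x_3 = (-18 - (-6)*(3)) / 2 = 0
x_2 = (-19 - (-3)*(0) - (2)*(3)) / -5 = 5
x_1 = (24 - (3)*(5) - (-3)*(0) - (3)*(3)) / 2 = 0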